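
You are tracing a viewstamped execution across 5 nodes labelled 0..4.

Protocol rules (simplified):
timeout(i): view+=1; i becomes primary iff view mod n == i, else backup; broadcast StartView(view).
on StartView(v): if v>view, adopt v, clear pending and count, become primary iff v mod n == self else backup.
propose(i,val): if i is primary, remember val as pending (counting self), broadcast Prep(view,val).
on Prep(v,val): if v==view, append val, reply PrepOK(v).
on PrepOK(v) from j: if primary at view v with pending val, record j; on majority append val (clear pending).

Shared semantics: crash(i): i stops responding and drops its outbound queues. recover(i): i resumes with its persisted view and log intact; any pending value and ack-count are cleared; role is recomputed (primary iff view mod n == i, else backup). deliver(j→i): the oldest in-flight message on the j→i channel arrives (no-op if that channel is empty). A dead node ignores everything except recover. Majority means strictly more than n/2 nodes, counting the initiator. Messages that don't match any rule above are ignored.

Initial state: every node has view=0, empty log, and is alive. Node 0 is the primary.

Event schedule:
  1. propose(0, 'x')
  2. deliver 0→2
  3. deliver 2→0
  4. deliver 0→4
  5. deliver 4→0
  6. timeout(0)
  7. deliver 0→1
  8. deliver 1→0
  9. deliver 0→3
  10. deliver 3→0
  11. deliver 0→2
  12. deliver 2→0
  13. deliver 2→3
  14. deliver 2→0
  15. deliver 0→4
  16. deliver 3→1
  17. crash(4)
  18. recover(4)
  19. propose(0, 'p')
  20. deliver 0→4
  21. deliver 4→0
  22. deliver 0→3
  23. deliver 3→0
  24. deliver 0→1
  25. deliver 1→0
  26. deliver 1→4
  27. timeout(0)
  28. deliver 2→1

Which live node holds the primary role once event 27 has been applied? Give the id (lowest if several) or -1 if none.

1

after 1 — propose(0,'x'): ·
after 2 — deliver 0→2: n2:back/v0/[x]
after 3 — deliver 2→0: ·
after 4 — deliver 0→4: n4:back/v0/[x]
after 5 — deliver 4→0: n0:prim/v0/[x]
after 6 — timeout(0): n0:back/v1/[x]
after 7 — deliver 0→1: n1:back/v0/[x]
after 8 — deliver 1→0: ·
after 9 — deliver 0→3: n3:back/v0/[x]
after 10 — deliver 3→0: ·
after 11 — deliver 0→2: n2:back/v1/[x]
after 12 — deliver 2→0: ·
after 13 — deliver 2→3: ·
after 14 — deliver 2→0: ·
after 15 — deliver 0→4: n4:back/v1/[x]
after 16 — deliver 3→1: ·
after 17 — crash(4): n4:✗back/v1/[x]
after 18 — recover(4): n4:back/v1/[x]
after 19 — propose(0,'p'): ·
after 20 — deliver 0→4: ·
after 21 — deliver 4→0: ·
after 22 — deliver 0→3: n3:back/v1/[x]
after 23 — deliver 3→0: ·
after 24 — deliver 0→1: n1:prim/v1/[x]
after 25 — deliver 1→0: ·
after 26 — deliver 1→4: ·
after 27 — timeout(0): n0:back/v2/[x]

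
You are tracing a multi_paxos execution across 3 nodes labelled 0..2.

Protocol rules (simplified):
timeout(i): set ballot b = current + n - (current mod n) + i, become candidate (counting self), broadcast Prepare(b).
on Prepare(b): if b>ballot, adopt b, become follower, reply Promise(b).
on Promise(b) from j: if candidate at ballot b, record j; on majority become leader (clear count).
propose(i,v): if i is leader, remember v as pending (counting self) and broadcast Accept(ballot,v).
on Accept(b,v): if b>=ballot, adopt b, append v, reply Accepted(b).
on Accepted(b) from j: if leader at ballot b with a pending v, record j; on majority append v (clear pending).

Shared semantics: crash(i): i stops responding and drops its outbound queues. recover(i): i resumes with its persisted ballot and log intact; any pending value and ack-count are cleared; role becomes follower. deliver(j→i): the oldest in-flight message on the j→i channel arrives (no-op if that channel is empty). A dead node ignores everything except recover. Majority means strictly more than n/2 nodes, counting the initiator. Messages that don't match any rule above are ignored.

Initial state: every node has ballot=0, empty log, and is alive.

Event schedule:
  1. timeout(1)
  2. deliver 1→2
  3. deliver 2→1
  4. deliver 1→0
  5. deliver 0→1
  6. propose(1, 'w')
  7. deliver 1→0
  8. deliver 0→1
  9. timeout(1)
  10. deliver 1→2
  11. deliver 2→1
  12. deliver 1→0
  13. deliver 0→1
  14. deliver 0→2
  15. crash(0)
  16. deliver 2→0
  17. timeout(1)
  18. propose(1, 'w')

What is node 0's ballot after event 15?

7

[1] timeout(1) → N1(cand b4 [-])
[2] deliver 1→2 → N2(foll b4 [-])
[3] deliver 2→1 → N1(lead b4 [-])
[4] deliver 1→0 → N0(foll b4 [-])
[5] deliver 0→1 → ∅
[6] propose(1,'w') → ∅
[7] deliver 1→0 → N0(foll b4 [w])
[8] deliver 0→1 → N1(lead b4 [w])
[9] timeout(1) → N1(cand b7 [w])
[10] deliver 1→2 → N2(foll b4 [w])
[11] deliver 2→1 → ∅
[12] deliver 1→0 → N0(foll b7 [w])
[13] deliver 0→1 → N1(lead b7 [w])
[14] deliver 0→2 → ∅
[15] crash(0) → N0(✗foll b7 [w])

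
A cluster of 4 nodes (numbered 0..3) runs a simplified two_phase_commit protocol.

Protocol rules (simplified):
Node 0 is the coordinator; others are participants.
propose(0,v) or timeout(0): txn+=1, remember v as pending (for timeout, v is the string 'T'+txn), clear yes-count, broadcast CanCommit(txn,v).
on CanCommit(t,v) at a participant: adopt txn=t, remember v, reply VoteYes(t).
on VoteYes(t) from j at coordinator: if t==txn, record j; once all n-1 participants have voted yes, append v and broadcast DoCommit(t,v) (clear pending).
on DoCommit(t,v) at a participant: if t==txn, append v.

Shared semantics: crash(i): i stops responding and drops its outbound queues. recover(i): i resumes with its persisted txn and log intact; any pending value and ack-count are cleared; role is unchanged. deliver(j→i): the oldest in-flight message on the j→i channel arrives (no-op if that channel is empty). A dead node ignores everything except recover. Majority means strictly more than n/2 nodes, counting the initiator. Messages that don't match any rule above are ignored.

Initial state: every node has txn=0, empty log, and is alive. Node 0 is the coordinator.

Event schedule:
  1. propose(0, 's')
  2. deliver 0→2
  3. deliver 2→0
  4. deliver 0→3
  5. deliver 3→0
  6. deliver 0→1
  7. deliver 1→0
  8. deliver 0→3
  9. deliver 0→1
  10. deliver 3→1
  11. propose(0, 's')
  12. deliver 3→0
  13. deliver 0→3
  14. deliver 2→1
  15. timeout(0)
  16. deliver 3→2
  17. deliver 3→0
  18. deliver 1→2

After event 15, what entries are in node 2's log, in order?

1. propose(0,'s'):  <0:coor t1 ->
2. deliver 0→2:  <2:part t1 ->
3. deliver 2→0:  nop
4. deliver 0→3:  <3:part t1 ->
5. deliver 3→0:  nop
6. deliver 0→1:  <1:part t1 ->
7. deliver 1→0:  <0:coor t1 s>
8. deliver 0→3:  <3:part t1 s>
9. deliver 0→1:  <1:part t1 s>
10. deliver 3→1:  nop
11. propose(0,'s'):  <0:coor t2 s>
12. deliver 3→0:  nop
13. deliver 0→3:  <3:part t2 s>
14. deliver 2→1:  nop
15. timeout(0):  <0:coor t3 s>

empty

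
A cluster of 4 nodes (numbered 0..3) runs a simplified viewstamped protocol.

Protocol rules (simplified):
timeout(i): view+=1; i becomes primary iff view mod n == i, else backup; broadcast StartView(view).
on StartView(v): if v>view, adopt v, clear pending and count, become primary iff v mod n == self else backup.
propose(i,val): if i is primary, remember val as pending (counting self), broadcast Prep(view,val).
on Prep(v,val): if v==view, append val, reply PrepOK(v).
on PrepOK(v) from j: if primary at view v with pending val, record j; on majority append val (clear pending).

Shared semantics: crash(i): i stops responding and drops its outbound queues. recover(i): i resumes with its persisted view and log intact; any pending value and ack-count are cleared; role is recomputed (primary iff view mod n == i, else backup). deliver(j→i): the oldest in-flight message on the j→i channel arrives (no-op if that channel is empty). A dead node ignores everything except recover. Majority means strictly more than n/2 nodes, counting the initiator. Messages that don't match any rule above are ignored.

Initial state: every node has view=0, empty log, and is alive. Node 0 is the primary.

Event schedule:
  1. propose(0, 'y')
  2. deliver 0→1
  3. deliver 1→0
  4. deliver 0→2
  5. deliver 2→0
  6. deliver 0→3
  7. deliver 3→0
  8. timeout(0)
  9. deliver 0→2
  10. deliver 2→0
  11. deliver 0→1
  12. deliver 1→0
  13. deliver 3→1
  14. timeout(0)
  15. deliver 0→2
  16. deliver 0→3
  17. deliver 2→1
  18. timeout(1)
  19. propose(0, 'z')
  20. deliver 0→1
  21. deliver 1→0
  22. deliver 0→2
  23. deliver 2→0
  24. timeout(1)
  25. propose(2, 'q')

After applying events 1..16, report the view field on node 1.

step 1 propose(0,'y'): —
step 2 deliver 0→1: 1={back,v=0,log=y}
step 3 deliver 1→0: —
step 4 deliver 0→2: 2={back,v=0,log=y}
step 5 deliver 2→0: 0={prim,v=0,log=y}
step 6 deliver 0→3: 3={back,v=0,log=y}
step 7 deliver 3→0: —
step 8 timeout(0): 0={back,v=1,log=y}
step 9 deliver 0→2: 2={back,v=1,log=y}
step 10 deliver 2→0: —
step 11 deliver 0→1: 1={prim,v=1,log=y}
step 12 deliver 1→0: —
step 13 deliver 3→1: —
step 14 timeout(0): 0={back,v=2,log=y}
step 15 deliver 0→2: 2={prim,v=2,log=y}
step 16 deliver 0→3: 3={back,v=1,log=y}

1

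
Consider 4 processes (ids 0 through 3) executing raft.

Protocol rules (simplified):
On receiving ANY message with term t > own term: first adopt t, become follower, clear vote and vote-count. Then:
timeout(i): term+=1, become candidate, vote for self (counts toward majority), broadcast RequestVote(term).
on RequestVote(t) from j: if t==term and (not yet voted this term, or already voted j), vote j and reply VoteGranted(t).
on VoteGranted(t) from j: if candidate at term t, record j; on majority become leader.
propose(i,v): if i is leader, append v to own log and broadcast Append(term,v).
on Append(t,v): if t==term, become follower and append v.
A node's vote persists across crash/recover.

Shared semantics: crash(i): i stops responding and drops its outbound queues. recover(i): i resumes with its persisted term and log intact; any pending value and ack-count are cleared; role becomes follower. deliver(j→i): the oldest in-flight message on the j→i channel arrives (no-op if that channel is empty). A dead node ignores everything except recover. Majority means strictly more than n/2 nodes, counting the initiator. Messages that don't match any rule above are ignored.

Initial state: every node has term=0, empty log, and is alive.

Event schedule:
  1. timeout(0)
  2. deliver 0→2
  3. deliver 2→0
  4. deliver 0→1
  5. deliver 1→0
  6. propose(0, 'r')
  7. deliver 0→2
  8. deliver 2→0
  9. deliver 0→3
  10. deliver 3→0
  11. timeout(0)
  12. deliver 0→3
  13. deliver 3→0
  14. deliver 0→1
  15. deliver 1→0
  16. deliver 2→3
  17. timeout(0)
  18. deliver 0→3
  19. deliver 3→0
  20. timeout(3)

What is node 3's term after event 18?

after 1 — timeout(0): n0:cand/t1/[-]
after 2 — deliver 0→2: n2:foll/t1/[-]
after 3 — deliver 2→0: ·
after 4 — deliver 0→1: n1:foll/t1/[-]
after 5 — deliver 1→0: n0:lead/t1/[-]
after 6 — propose(0,'r'): n0:lead/t1/[r]
after 7 — deliver 0→2: n2:foll/t1/[r]
after 8 — deliver 2→0: ·
after 9 — deliver 0→3: n3:foll/t1/[-]
after 10 — deliver 3→0: ·
after 11 — timeout(0): n0:cand/t2/[r]
after 12 — deliver 0→3: n3:foll/t1/[r]
after 13 — deliver 3→0: ·
after 14 — deliver 0→1: n1:foll/t1/[r]
after 15 — deliver 1→0: ·
after 16 — deliver 2→3: ·
after 17 — timeout(0): n0:cand/t3/[r]
after 18 — deliver 0→3: n3:foll/t2/[r]

2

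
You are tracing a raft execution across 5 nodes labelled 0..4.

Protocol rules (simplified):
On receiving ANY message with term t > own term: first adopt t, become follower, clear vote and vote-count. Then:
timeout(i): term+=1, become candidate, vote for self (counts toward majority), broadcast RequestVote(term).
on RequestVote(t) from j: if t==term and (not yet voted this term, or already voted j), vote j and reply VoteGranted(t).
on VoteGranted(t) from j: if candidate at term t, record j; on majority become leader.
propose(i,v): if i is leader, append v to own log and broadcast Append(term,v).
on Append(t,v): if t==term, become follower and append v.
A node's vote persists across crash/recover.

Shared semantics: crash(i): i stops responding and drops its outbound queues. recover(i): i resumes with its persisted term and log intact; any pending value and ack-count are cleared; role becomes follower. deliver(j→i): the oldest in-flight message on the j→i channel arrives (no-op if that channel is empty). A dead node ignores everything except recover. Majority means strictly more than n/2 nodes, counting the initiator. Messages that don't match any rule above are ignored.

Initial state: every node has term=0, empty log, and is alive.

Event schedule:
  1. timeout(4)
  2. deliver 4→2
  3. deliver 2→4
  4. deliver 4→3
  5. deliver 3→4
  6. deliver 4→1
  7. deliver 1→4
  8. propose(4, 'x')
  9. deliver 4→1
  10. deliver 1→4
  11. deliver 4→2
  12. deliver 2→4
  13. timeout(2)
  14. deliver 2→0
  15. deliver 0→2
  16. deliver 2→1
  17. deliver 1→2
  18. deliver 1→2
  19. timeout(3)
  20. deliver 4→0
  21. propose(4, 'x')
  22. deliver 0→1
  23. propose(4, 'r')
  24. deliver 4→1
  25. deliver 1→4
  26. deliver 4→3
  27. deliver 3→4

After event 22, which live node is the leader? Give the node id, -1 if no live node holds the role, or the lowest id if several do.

step 1 timeout(4): 4={cand,t=1,log=-}
step 2 deliver 4→2: 2={foll,t=1,log=-}
step 3 deliver 2→4: —
step 4 deliver 4→3: 3={foll,t=1,log=-}
step 5 deliver 3→4: 4={lead,t=1,log=-}
step 6 deliver 4→1: 1={foll,t=1,log=-}
step 7 deliver 1→4: —
step 8 propose(4,'x'): 4={lead,t=1,log=x}
step 9 deliver 4→1: 1={foll,t=1,log=x}
step 10 deliver 1→4: —
step 11 deliver 4→2: 2={foll,t=1,log=x}
step 12 deliver 2→4: —
step 13 timeout(2): 2={cand,t=2,log=x}
step 14 deliver 2→0: 0={foll,t=2,log=-}
step 15 deliver 0→2: —
step 16 deliver 2→1: 1={foll,t=2,log=x}
step 17 deliver 1→2: 2={lead,t=2,log=x}
step 18 deliver 1→2: —
step 19 timeout(3): 3={cand,t=2,log=-}
step 20 deliver 4→0: —
step 21 propose(4,'x'): 4={lead,t=1,log=x,x}
step 22 deliver 0→1: —

2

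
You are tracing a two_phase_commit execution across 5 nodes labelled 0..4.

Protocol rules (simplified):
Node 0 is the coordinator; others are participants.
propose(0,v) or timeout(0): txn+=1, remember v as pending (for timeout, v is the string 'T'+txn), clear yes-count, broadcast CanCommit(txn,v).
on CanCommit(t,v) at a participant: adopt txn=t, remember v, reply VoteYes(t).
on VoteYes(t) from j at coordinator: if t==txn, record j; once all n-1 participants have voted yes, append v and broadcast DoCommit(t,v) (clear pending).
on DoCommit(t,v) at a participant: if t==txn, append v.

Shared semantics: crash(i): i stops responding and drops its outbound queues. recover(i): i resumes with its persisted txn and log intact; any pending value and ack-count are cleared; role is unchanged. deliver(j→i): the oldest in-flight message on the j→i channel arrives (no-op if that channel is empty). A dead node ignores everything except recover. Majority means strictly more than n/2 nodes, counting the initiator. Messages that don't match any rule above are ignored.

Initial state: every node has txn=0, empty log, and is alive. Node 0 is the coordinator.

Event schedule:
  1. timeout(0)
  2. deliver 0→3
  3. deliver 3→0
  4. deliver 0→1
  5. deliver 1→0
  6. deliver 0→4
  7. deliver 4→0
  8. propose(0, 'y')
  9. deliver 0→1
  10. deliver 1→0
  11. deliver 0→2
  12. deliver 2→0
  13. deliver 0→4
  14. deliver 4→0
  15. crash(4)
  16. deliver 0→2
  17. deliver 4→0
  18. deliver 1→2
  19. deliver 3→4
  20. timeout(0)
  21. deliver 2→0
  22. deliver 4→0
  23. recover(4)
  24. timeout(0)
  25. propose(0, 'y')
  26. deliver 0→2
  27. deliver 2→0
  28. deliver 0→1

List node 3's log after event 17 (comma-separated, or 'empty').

after 1 — timeout(0): n0:coor/t1/[-]
after 2 — deliver 0→3: n3:part/t1/[-]
after 3 — deliver 3→0: ·
after 4 — deliver 0→1: n1:part/t1/[-]
after 5 — deliver 1→0: ·
after 6 — deliver 0→4: n4:part/t1/[-]
after 7 — deliver 4→0: ·
after 8 — propose(0,'y'): n0:coor/t2/[-]
after 9 — deliver 0→1: n1:part/t2/[-]
after 10 — deliver 1→0: ·
after 11 — deliver 0→2: n2:part/t1/[-]
after 12 — deliver 2→0: ·
after 13 — deliver 0→4: n4:part/t2/[-]
after 14 — deliver 4→0: ·
after 15 — crash(4): n4:✗part/t2/[-]
after 16 — deliver 0→2: n2:part/t2/[-]
after 17 — deliver 4→0: ·

empty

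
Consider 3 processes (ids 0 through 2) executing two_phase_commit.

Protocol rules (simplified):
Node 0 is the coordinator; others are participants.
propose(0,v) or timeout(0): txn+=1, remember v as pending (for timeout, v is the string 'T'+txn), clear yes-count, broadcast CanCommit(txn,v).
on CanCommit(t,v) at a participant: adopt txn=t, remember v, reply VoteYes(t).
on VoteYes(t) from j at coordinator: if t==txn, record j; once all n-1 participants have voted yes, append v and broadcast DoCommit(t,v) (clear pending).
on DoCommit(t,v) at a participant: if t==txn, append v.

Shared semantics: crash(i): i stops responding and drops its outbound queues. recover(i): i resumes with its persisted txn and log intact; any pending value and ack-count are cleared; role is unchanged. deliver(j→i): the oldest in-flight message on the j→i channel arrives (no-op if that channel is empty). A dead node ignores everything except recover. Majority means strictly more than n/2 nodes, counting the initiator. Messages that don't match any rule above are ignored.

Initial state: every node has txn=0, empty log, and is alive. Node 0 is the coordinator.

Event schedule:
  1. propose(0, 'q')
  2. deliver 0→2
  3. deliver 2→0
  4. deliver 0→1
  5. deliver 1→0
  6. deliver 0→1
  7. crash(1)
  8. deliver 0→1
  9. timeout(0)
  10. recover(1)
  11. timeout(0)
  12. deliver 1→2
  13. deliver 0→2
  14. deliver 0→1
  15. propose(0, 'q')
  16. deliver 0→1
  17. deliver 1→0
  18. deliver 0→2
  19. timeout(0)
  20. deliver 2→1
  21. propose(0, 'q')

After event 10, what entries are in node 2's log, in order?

empty

e1 propose(0,'q'): 0[coor,t=1,-]
e2 deliver 0→2: 2[part,t=1,-]
e3 deliver 2→0: ·
e4 deliver 0→1: 1[part,t=1,-]
e5 deliver 1→0: 0[coor,t=1,q]
e6 deliver 0→1: 1[part,t=1,q]
e7 crash(1): 1[✗part,t=1,q]
e8 deliver 0→1: ·
e9 timeout(0): 0[coor,t=2,q]
e10 recover(1): 1[part,t=1,q]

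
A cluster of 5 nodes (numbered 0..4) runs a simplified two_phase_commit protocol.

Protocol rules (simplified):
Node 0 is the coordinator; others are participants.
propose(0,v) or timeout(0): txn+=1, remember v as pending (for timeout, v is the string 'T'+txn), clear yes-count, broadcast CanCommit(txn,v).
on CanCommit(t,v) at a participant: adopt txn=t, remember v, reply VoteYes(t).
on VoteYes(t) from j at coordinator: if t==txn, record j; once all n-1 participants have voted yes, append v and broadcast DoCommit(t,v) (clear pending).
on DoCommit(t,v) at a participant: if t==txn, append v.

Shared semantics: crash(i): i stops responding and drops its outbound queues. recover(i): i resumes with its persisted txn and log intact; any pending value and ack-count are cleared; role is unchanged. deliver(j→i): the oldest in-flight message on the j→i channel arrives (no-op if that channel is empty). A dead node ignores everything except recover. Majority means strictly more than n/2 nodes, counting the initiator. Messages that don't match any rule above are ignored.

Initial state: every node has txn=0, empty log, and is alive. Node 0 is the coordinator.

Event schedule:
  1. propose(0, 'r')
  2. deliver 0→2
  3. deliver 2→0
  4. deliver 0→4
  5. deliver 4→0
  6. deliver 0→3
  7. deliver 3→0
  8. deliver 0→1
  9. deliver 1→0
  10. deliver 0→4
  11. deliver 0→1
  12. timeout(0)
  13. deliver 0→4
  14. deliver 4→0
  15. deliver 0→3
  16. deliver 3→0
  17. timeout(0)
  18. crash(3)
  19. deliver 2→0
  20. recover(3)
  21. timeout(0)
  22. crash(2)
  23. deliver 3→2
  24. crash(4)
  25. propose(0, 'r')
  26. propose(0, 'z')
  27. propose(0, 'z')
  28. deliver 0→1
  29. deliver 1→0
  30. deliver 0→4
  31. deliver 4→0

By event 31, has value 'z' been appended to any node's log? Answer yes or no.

no

[1] propose(0,'r') → N0(coor t1 [-])
[2] deliver 0→2 → N2(part t1 [-])
[3] deliver 2→0 → ∅
[4] deliver 0→4 → N4(part t1 [-])
[5] deliver 4→0 → ∅
[6] deliver 0→3 → N3(part t1 [-])
[7] deliver 3→0 → ∅
[8] deliver 0→1 → N1(part t1 [-])
[9] deliver 1→0 → N0(coor t1 [r])
[10] deliver 0→4 → N4(part t1 [r])
[11] deliver 0→1 → N1(part t1 [r])
[12] timeout(0) → N0(coor t2 [r])
[13] deliver 0→4 → N4(part t2 [r])
[14] deliver 4→0 → ∅
[15] deliver 0→3 → N3(part t1 [r])
[16] deliver 3→0 → ∅
[17] timeout(0) → N0(coor t3 [r])
[18] crash(3) → N3(✗part t1 [r])
[19] deliver 2→0 → ∅
[20] recover(3) → N3(part t1 [r])
[21] timeout(0) → N0(coor t4 [r])
[22] crash(2) → N2(✗part t1 [-])
[23] deliver 3→2 → ∅
[24] crash(4) → N4(✗part t2 [r])
[25] propose(0,'r') → N0(coor t5 [r])
[26] propose(0,'z') → N0(coor t6 [r])
[27] propose(0,'z') → N0(coor t7 [r])
[28] deliver 0→1 → N1(part t2 [r])
[29] deliver 1→0 → ∅
[30] deliver 0→4 → ∅
[31] deliver 4→0 → ∅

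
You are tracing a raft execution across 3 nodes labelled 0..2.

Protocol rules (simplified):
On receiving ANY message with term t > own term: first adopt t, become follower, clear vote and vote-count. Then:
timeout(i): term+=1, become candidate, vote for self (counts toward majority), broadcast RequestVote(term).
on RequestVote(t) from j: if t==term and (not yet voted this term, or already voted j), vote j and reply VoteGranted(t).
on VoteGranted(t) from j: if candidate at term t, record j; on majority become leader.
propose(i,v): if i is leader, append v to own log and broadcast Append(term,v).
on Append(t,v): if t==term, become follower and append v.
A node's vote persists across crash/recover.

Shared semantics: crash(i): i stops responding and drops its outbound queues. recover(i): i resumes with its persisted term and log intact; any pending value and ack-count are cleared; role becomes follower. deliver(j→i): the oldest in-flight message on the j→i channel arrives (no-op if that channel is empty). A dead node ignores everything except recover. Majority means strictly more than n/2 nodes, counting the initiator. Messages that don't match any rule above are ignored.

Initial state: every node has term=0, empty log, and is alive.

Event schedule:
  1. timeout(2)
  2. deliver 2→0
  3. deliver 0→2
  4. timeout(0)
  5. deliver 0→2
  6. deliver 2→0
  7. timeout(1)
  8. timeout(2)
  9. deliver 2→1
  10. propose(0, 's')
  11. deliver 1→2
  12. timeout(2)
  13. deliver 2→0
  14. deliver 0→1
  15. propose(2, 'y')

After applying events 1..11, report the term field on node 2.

[1] timeout(2) → N2(cand t1 [-])
[2] deliver 2→0 → N0(foll t1 [-])
[3] deliver 0→2 → N2(lead t1 [-])
[4] timeout(0) → N0(cand t2 [-])
[5] deliver 0→2 → N2(foll t2 [-])
[6] deliver 2→0 → N0(lead t2 [-])
[7] timeout(1) → N1(cand t1 [-])
[8] timeout(2) → N2(cand t3 [-])
[9] deliver 2→1 → ∅
[10] propose(0,'s') → N0(lead t2 [s])
[11] deliver 1→2 → ∅

3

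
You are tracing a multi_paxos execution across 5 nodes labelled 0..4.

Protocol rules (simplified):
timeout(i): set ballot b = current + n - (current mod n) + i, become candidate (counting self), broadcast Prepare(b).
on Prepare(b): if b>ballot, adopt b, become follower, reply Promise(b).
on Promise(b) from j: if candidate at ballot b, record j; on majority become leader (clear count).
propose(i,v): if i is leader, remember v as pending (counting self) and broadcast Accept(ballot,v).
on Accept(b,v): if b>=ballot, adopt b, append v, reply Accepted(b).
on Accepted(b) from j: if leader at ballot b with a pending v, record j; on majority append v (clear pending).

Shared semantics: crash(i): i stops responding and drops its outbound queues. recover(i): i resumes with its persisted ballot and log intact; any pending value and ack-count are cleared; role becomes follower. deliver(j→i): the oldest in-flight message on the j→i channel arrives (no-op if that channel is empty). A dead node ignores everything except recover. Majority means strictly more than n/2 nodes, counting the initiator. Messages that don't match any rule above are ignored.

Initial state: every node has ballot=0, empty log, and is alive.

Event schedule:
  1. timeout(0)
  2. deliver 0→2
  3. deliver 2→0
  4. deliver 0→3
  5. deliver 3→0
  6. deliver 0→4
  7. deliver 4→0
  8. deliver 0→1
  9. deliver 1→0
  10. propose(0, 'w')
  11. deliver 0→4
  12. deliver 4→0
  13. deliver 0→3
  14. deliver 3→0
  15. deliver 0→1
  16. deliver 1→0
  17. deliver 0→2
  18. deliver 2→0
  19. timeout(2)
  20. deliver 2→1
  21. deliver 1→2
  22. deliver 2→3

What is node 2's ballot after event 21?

1. timeout(0):  <0:cand b5 ->
2. deliver 0→2:  <2:foll b5 ->
3. deliver 2→0:  nop
4. deliver 0→3:  <3:foll b5 ->
5. deliver 3→0:  <0:lead b5 ->
6. deliver 0→4:  <4:foll b5 ->
7. deliver 4→0:  nop
8. deliver 0→1:  <1:foll b5 ->
9. deliver 1→0:  nop
10. propose(0,'w'):  nop
11. deliver 0→4:  <4:foll b5 w>
12. deliver 4→0:  nop
13. deliver 0→3:  <3:foll b5 w>
14. deliver 3→0:  <0:lead b5 w>
15. deliver 0→1:  <1:foll b5 w>
16. deliver 1→0:  nop
17. deliver 0→2:  <2:foll b5 w>
18. deliver 2→0:  nop
19. timeout(2):  <2:cand b12 w>
20. deliver 2→1:  <1:foll b12 w>
21. deliver 1→2:  nop

12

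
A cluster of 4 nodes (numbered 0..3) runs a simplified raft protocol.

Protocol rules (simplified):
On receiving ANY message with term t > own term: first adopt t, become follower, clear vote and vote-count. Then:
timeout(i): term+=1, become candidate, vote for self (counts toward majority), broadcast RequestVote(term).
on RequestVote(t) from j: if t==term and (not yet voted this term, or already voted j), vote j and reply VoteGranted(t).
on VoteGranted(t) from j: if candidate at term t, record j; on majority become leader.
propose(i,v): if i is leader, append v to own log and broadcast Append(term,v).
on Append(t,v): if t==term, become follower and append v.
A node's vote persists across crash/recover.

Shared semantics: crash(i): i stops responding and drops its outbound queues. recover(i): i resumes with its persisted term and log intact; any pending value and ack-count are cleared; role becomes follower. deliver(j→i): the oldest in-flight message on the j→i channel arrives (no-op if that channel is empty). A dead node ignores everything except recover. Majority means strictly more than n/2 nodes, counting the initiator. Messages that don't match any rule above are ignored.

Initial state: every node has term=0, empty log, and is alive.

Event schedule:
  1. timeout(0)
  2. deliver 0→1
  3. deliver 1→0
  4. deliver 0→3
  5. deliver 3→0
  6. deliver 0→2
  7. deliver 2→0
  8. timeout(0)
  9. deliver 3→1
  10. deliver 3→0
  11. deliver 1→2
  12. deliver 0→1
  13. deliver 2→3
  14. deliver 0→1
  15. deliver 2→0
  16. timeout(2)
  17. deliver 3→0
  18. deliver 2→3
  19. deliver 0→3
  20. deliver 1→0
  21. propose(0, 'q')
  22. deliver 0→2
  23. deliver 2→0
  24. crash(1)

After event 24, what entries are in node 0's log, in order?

after 1 — timeout(0): n0:cand/t1/[-]
after 2 — deliver 0→1: n1:foll/t1/[-]
after 3 — deliver 1→0: ·
after 4 — deliver 0→3: n3:foll/t1/[-]
after 5 — deliver 3→0: n0:lead/t1/[-]
after 6 — deliver 0→2: n2:foll/t1/[-]
after 7 — deliver 2→0: ·
after 8 — timeout(0): n0:cand/t2/[-]
after 9 — deliver 3→1: ·
after 10 — deliver 3→0: ·
after 11 — deliver 1→2: ·
after 12 — deliver 0→1: n1:foll/t2/[-]
after 13 — deliver 2→3: ·
after 14 — deliver 0→1: ·
after 15 — deliver 2→0: ·
after 16 — timeout(2): n2:cand/t2/[-]
after 17 — deliver 3→0: ·
after 18 — deliver 2→3: n3:foll/t2/[-]
after 19 — deliver 0→3: ·
after 20 — deliver 1→0: ·
after 21 — propose(0,'q'): ·
after 22 — deliver 0→2: ·
after 23 — deliver 2→0: ·
after 24 — crash(1): n1:✗foll/t2/[-]

empty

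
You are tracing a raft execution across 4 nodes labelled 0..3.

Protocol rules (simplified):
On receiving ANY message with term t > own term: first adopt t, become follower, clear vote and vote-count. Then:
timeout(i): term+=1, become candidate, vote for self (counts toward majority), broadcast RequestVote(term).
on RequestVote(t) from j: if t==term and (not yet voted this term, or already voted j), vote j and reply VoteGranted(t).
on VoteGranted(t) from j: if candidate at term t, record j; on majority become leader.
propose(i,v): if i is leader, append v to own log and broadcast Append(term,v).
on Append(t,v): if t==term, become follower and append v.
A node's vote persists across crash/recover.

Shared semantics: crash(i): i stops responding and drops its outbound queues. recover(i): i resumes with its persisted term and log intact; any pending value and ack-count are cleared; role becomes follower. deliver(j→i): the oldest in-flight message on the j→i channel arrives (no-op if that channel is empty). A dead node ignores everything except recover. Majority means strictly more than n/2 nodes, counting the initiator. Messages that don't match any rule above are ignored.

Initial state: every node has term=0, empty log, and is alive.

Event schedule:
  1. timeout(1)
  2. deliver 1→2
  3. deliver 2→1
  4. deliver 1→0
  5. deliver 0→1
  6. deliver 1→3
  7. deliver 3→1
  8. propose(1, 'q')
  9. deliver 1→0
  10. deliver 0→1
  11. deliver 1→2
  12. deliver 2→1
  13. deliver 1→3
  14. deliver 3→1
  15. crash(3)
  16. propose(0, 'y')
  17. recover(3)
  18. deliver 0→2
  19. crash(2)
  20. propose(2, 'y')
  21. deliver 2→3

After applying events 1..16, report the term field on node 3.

step 1 timeout(1): 1={cand,t=1,log=-}
step 2 deliver 1→2: 2={foll,t=1,log=-}
step 3 deliver 2→1: —
step 4 deliver 1→0: 0={foll,t=1,log=-}
step 5 deliver 0→1: 1={lead,t=1,log=-}
step 6 deliver 1→3: 3={foll,t=1,log=-}
step 7 deliver 3→1: —
step 8 propose(1,'q'): 1={lead,t=1,log=q}
step 9 deliver 1→0: 0={foll,t=1,log=q}
step 10 deliver 0→1: —
step 11 deliver 1→2: 2={foll,t=1,log=q}
step 12 deliver 2→1: —
step 13 deliver 1→3: 3={foll,t=1,log=q}
step 14 deliver 3→1: —
step 15 crash(3): 3={✗foll,t=1,log=q}
step 16 propose(0,'y'): —

1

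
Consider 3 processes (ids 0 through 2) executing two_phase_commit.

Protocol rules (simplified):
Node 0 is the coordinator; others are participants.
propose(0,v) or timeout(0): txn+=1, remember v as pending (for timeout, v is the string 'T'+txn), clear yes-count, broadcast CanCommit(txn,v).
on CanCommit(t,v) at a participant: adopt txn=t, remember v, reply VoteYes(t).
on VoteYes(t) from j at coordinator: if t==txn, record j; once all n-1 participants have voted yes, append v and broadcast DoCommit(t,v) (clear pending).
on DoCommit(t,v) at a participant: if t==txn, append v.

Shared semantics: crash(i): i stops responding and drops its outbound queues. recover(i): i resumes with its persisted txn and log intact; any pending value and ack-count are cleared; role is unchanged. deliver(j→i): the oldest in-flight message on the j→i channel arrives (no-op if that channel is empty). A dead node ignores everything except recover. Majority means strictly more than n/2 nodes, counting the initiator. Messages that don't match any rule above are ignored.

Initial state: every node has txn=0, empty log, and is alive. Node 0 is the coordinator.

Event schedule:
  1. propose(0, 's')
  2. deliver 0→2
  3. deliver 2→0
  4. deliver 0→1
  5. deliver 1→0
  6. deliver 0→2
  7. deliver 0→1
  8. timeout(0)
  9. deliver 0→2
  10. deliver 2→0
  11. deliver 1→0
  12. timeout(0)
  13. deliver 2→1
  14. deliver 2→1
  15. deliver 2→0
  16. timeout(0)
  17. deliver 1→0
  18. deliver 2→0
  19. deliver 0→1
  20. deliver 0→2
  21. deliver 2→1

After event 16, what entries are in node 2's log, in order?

s

after 1 — propose(0,'s'): n0:coor/t1/[-]
after 2 — deliver 0→2: n2:part/t1/[-]
after 3 — deliver 2→0: ·
after 4 — deliver 0→1: n1:part/t1/[-]
after 5 — deliver 1→0: n0:coor/t1/[s]
after 6 — deliver 0→2: n2:part/t1/[s]
after 7 — deliver 0→1: n1:part/t1/[s]
after 8 — timeout(0): n0:coor/t2/[s]
after 9 — deliver 0→2: n2:part/t2/[s]
after 10 — deliver 2→0: ·
after 11 — deliver 1→0: ·
after 12 — timeout(0): n0:coor/t3/[s]
after 13 — deliver 2→1: ·
after 14 — deliver 2→1: ·
after 15 — deliver 2→0: ·
after 16 — timeout(0): n0:coor/t4/[s]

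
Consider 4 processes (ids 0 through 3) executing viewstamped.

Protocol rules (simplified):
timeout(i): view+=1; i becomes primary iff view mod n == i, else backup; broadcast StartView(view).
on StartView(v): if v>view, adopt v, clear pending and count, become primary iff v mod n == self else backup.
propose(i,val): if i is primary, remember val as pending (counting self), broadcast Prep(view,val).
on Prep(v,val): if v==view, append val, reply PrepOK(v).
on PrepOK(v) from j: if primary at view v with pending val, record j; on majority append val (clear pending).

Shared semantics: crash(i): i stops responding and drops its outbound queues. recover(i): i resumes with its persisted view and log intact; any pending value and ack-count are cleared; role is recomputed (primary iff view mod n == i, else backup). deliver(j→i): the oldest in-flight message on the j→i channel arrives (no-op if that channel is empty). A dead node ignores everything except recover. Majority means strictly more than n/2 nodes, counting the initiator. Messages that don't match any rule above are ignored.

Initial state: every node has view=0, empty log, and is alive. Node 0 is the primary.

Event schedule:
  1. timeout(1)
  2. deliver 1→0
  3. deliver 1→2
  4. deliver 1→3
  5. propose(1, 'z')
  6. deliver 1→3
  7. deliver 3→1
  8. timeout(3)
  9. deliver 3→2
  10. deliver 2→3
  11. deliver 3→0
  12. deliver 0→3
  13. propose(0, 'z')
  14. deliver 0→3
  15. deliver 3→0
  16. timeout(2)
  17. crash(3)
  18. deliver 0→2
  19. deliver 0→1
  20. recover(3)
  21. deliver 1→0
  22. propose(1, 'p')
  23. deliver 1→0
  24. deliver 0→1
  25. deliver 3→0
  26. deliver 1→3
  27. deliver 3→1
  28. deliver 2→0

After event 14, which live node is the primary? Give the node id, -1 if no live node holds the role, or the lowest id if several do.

1

1. timeout(1):  <1:prim v1 ->
2. deliver 1→0:  <0:back v1 ->
3. deliver 1→2:  <2:back v1 ->
4. deliver 1→3:  <3:back v1 ->
5. propose(1,'z'):  nop
6. deliver 1→3:  <3:back v1 z>
7. deliver 3→1:  nop
8. timeout(3):  <3:back v2 z>
9. deliver 3→2:  <2:prim v2 ->
10. deliver 2→3:  nop
11. deliver 3→0:  <0:back v2 ->
12. deliver 0→3:  nop
13. propose(0,'z'):  nop
14. deliver 0→3:  nop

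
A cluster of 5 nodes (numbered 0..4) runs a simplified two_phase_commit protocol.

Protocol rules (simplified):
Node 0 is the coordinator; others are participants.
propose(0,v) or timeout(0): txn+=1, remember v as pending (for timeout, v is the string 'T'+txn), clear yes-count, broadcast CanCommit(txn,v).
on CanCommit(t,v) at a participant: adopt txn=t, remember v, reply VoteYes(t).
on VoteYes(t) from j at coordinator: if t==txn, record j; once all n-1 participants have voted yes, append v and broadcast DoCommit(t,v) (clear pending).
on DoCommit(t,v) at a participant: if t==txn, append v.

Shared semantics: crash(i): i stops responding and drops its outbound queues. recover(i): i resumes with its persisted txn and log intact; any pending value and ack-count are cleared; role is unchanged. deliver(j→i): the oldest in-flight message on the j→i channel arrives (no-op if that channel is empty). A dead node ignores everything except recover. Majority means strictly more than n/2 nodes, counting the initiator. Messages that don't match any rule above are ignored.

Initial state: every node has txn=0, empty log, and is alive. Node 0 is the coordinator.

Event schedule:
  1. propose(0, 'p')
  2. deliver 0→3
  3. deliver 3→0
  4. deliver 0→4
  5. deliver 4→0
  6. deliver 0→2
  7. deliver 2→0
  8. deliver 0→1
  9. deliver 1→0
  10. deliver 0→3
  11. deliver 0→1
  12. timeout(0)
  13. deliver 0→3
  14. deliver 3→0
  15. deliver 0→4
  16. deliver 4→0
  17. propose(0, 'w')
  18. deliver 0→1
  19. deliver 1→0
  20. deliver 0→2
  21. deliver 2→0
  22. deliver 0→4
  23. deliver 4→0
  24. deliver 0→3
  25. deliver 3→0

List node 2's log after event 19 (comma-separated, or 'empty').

1. propose(0,'p'):  <0:coor t1 ->
2. deliver 0→3:  <3:part t1 ->
3. deliver 3→0:  nop
4. deliver 0→4:  <4:part t1 ->
5. deliver 4→0:  nop
6. deliver 0→2:  <2:part t1 ->
7. deliver 2→0:  nop
8. deliver 0→1:  <1:part t1 ->
9. deliver 1→0:  <0:coor t1 p>
10. deliver 0→3:  <3:part t1 p>
11. deliver 0→1:  <1:part t1 p>
12. timeout(0):  <0:coor t2 p>
13. deliver 0→3:  <3:part t2 p>
14. deliver 3→0:  nop
15. deliver 0→4:  <4:part t1 p>
16. deliver 4→0:  nop
17. propose(0,'w'):  <0:coor t3 p>
18. deliver 0→1:  <1:part t2 p>
19. deliver 1→0:  nop

empty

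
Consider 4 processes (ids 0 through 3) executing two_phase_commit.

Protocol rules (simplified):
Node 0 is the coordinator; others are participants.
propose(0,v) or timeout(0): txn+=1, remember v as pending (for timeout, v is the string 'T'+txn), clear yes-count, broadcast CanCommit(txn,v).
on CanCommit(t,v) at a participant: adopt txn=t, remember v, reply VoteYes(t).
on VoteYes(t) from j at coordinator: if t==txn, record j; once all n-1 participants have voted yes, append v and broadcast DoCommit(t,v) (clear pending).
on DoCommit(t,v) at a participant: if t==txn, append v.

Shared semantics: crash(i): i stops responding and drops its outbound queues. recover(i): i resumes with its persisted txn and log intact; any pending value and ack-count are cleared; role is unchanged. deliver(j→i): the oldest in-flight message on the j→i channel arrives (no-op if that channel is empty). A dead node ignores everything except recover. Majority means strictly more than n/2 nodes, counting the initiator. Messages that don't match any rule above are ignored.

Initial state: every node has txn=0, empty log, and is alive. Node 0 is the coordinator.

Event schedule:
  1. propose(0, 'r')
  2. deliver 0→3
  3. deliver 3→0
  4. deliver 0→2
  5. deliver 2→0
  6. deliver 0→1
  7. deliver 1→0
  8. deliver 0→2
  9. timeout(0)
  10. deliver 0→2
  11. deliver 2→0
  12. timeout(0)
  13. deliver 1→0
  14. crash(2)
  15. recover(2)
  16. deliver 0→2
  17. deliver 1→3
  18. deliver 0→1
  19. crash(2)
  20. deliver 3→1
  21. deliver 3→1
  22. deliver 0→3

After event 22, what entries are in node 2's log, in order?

1. propose(0,'r'):  <0:coor t1 ->
2. deliver 0→3:  <3:part t1 ->
3. deliver 3→0:  nop
4. deliver 0→2:  <2:part t1 ->
5. deliver 2→0:  nop
6. deliver 0→1:  <1:part t1 ->
7. deliver 1→0:  <0:coor t1 r>
8. deliver 0→2:  <2:part t1 r>
9. timeout(0):  <0:coor t2 r>
10. deliver 0→2:  <2:part t2 r>
11. deliver 2→0:  nop
12. timeout(0):  <0:coor t3 r>
13. deliver 1→0:  nop
14. crash(2):  <2:✗part t2 r>
15. recover(2):  <2:part t2 r>
16. deliver 0→2:  <2:part t3 r>
17. deliver 1→3:  nop
18. deliver 0→1:  <1:part t1 r>
19. crash(2):  <2:✗part t3 r>
20. deliver 3→1:  nop
21. deliver 3→1:  nop
22. deliver 0→3:  <3:part t1 r>

r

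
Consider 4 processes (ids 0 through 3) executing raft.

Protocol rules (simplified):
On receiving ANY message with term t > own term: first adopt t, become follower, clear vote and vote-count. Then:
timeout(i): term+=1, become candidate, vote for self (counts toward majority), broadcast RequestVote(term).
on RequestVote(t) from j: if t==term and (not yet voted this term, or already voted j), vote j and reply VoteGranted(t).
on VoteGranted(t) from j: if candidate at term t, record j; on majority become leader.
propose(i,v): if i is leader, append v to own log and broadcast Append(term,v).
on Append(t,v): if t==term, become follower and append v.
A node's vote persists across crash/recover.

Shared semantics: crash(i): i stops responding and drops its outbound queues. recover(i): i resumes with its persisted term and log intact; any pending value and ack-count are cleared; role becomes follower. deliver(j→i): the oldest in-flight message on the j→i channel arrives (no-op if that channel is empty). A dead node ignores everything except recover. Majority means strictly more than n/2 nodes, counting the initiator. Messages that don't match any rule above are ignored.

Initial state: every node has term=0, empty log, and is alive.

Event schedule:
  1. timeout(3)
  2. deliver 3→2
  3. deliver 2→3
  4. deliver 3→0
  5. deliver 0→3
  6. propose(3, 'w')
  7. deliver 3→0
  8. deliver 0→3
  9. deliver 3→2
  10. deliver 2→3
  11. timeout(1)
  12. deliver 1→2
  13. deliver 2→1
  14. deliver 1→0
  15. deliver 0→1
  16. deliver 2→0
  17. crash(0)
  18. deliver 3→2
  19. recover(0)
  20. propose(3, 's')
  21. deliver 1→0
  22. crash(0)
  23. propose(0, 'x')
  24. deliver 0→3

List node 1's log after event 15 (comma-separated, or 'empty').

e1 timeout(3): 3[cand,t=1,-]
e2 deliver 3→2: 2[foll,t=1,-]
e3 deliver 2→3: ·
e4 deliver 3→0: 0[foll,t=1,-]
e5 deliver 0→3: 3[lead,t=1,-]
e6 propose(3,'w'): 3[lead,t=1,w]
e7 deliver 3→0: 0[foll,t=1,w]
e8 deliver 0→3: ·
e9 deliver 3→2: 2[foll,t=1,w]
e10 deliver 2→3: ·
e11 timeout(1): 1[cand,t=1,-]
e12 deliver 1→2: ·
e13 deliver 2→1: ·
e14 deliver 1→0: ·
e15 deliver 0→1: ·

empty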